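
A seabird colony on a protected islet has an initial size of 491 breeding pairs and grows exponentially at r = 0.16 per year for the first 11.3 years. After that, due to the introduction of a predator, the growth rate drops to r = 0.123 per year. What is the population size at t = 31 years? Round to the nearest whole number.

Phase 1: N(11.3) = 491·e^(0.16×11.3) = 491·e^1.808 = 2994.24.
Phase 2 runs for 31 − 11.3 = 19.7 years at r = 0.123.
N(31) = 2994.24·e^(0.123×19.7) = 2994.24·e^2.423 = 33777.3.

33777 breeding pairs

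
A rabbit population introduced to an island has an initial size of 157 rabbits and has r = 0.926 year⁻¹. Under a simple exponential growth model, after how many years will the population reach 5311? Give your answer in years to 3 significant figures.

3.80 years

Set N₀·e^(rt) = 5311: e^(0.926·t) = 5311/157 = 33.828.
0.926·t = ln(33.828) = 3.5213, so t = 3.5213/0.926 = 3.8027.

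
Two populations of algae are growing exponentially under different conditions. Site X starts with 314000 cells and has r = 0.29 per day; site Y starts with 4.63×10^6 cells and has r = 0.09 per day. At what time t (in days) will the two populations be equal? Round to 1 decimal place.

Set 314000·e^(0.29t) = 4.63×10^6·e^(0.09t).
e^((0.29 − 0.09)t) = 4.63×10^6/314000 → e^(0.2·t) = 14.745.
0.2·t = ln(14.745) = 2.6909, so t = 2.6909/0.2 = 13.455.

13.5 days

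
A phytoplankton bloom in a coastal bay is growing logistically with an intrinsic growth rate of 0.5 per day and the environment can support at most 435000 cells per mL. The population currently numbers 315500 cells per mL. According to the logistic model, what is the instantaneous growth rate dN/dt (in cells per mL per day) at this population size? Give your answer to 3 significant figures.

dN/dt = rN(1 − N/K) = 0.5 × 315500 × (1 − 315500/435000).
1 − 315500/435000 = 0.27471; dN/dt = 0.5 × 315500 × 0.27471 = 43336.

43300 cells per mL per day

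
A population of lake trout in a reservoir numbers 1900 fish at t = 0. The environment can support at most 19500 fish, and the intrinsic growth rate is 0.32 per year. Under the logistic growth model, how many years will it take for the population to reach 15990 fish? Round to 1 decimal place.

A = (K − N₀)/N₀ = (19500 − 1900)/1900 = 9.2632.
Solve 19500/(1 + 9.2632·e^(−0.32t)) = 15990: 1 + 9.2632·e^(−0.32t) = 1.2195, so e^(−0.32t) = 0.0236973.
−0.32·t = ln(0.0236973) = -3.7424, so t = 3.7424/0.32 = 11.695.

11.7 years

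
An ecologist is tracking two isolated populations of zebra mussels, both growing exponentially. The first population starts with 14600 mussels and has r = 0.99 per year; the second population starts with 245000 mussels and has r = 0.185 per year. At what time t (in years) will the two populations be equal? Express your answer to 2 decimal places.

3.50 years

Set 14600·e^(0.99t) = 245000·e^(0.185t).
e^((0.99 − 0.185)t) = 245000/14600 → e^(0.805·t) = 16.781.
0.805·t = ln(16.781) = 2.8202, so t = 2.8202/0.805 = 3.5034.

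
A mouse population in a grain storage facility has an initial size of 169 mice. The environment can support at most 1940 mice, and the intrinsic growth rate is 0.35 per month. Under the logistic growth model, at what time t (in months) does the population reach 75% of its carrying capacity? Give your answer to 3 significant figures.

A = (K − N₀)/N₀ = (1940 − 169)/169 = 10.479.
Solve 1940/(1 + 10.479·e^(−0.35t)) = 1455: 1 + 10.479·e^(−0.35t) = 1.3333, so e^(−0.35t) = 0.0318088.
−0.35·t = ln(0.0318088) = -3.448, so t = 3.448/0.35 = 9.8515.

9.85 months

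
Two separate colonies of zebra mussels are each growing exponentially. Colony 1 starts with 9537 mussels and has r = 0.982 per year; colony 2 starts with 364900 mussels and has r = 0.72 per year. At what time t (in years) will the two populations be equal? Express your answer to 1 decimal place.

13.9 years

Set 9537·e^(0.982t) = 364900·e^(0.72t).
e^((0.982 − 0.72)t) = 364900/9537 → e^(0.262·t) = 38.262.
0.262·t = ln(38.262) = 3.6444, so t = 3.6444/0.262 = 13.91.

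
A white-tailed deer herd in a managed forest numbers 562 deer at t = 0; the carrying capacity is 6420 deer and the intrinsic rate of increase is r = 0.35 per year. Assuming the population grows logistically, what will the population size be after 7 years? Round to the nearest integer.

3380 deer

A = (K − N₀)/N₀ = (6420 − 562)/562 = 10.423.
N(t) = K/(1 + A·e^(−rt)) = 6420/(1 + 10.423×e^(−0.35×7)).
e^(−2.45) = 0.086294; denominator = 1 + 10.423×0.086294 = 1.8995.
N = 6420/1.8995 = 3379.87.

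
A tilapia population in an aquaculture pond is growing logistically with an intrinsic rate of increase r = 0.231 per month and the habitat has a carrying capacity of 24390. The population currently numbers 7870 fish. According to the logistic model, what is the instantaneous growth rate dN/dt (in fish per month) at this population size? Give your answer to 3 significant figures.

1230 fish per month

dN/dt = rN(1 − N/K) = 0.231 × 7870 × (1 − 7870/24390).
1 − 7870/24390 = 0.67733; dN/dt = 0.231 × 7870 × 0.67733 = 1231.4.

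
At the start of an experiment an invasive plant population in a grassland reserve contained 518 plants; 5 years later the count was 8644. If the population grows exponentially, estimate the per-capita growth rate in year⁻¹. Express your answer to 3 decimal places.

From N(t) = N₀·e^(rt): e^(r·5) = 8644/518 = 16.687.
r·5 = ln(16.687) = 2.8146, so r = 2.8146/5 = 0.56293.

0.563 per year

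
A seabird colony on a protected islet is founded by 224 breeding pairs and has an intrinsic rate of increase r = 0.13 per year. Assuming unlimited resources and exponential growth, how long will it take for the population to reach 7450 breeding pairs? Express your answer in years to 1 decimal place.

Set N₀·e^(rt) = 7450: e^(0.13·t) = 7450/224 = 33.259.
0.13·t = ln(33.259) = 3.5043, so t = 3.5043/0.13 = 26.956.

27.0 years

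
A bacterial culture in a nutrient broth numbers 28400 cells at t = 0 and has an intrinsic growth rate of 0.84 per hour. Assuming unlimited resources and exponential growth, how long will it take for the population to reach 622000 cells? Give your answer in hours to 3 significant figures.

3.67 hours

Set N₀·e^(rt) = 622000: e^(0.84·t) = 622000/28400 = 21.901.
0.84·t = ln(21.901) = 3.0866, so t = 3.0866/0.84 = 3.6745.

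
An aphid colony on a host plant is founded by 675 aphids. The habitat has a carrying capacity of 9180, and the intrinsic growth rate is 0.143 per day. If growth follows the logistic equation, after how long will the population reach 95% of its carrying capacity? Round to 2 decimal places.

38.31 days

A = (K − N₀)/N₀ = (9180 − 675)/675 = 12.6.
Solve 9180/(1 + 12.6·e^(−0.143t)) = 8721: 1 + 12.6·e^(−0.143t) = 1.0526, so e^(−0.143t) = 0.00417711.
−0.143·t = ln(0.00417711) = -5.4781, so t = 5.4781/0.143 = 38.309.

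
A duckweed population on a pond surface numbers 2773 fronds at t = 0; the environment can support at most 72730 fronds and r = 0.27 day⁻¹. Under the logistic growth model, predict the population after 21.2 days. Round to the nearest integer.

A = (K − N₀)/N₀ = (72730 − 2773)/2773 = 25.228.
N(t) = K/(1 + A·e^(−rt)) = 72730/(1 + 25.228×e^(−0.27×21.2)).
e^(−5.724) = 0.0032666; denominator = 1 + 25.228×0.0032666 = 1.0824.
N = 72730/1.0824 = 67192.7.

67193 fronds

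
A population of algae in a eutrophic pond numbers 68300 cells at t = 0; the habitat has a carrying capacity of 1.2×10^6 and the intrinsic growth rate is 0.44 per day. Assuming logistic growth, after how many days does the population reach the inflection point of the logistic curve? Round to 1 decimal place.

Logistic growth is fastest at N = K/2 = 600000.
A = (K − N₀)/N₀ = 16.57. Set K/(1 + A·e^(−rt)) = K/2 → A·e^(−rt) = 1.
e^(−0.44t) = 1/16.57 = 0.0603517, so t = ln(16.57)/0.44 = 2.8076/0.44 = 6.3808.

6.4 days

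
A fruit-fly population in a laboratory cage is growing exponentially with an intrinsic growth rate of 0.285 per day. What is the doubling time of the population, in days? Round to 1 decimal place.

Doubling time t_d = ln(2)/r = 0.6931/0.285 = 2.4321.

2.4 days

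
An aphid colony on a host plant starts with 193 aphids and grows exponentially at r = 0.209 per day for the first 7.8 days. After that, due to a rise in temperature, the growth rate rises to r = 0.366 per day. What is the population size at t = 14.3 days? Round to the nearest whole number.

10635 aphids

Phase 1: N(7.8) = 193·e^(0.209×7.8) = 193·e^1.63 = 985.245.
Phase 2 runs for 14.3 − 7.8 = 6.5 days at r = 0.366.
N(14.3) = 985.245·e^(0.366×6.5) = 985.245·e^2.379 = 10634.8.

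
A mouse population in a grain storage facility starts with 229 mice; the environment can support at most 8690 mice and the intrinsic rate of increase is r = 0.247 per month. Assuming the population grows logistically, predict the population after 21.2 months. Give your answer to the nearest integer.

A = (K − N₀)/N₀ = (8690 − 229)/229 = 36.948.
N(t) = K/(1 + A·e^(−rt)) = 8690/(1 + 36.948×e^(−0.247×21.2)).
e^(−5.236) = 0.0053194; denominator = 1 + 36.948×0.0053194 = 1.1965.
N = 8690/1.1965 = 7262.62.

7263 mice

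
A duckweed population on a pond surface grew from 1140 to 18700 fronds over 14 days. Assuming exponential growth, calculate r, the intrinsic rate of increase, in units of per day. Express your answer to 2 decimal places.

0.20 per day

From N(t) = N₀·e^(rt): e^(r·14) = 18700/1140 = 16.404.
r·14 = ln(16.404) = 2.7975, so r = 2.7975/14 = 0.19982.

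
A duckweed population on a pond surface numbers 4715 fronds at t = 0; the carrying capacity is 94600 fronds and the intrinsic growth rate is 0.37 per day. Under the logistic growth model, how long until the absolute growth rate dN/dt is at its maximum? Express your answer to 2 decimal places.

Logistic growth is fastest at N = K/2 = 47300.
A = (K − N₀)/N₀ = 19.064. Set K/(1 + A·e^(−rt)) = K/2 → A·e^(−rt) = 1.
e^(−0.37t) = 1/19.064 = 0.0524559, so t = ln(19.064)/0.37 = 2.9478/0.37 = 7.967.

7.97 days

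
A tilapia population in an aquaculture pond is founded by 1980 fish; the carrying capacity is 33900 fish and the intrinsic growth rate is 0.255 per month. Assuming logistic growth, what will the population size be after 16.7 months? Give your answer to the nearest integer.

A = (K − N₀)/N₀ = (33900 − 1980)/1980 = 16.121.
N(t) = K/(1 + A·e^(−rt)) = 33900/(1 + 16.121×e^(−0.255×16.7)).
e^(−4.258) = 0.014144; denominator = 1 + 16.121×0.014144 = 1.228.
N = 33900/1.228 = 27605.6.

27606 fish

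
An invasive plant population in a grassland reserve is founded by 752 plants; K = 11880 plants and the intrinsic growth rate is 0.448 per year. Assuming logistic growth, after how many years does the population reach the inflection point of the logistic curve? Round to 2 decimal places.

Logistic growth is fastest at N = K/2 = 5940.
A = (K − N₀)/N₀ = 14.798. Set K/(1 + A·e^(−rt)) = K/2 → A·e^(−rt) = 1.
e^(−0.448t) = 1/14.798 = 0.0675773, so t = ln(14.798)/0.448 = 2.6945/0.448 = 6.0145.

6.01 years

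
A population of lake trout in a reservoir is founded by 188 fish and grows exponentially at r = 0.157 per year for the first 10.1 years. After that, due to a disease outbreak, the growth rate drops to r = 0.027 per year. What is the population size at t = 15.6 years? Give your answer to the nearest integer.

Phase 1: N(10.1) = 188·e^(0.157×10.1) = 188·e^1.586 = 917.949.
Phase 2 runs for 15.6 − 10.1 = 5.5 years at r = 0.027.
N(15.6) = 917.949·e^(0.027×5.5) = 917.949·e^0.1485 = 1064.91.

1065 fish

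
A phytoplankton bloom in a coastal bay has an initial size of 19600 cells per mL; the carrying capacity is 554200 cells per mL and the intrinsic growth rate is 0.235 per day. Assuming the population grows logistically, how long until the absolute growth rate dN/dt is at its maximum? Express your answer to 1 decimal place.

14.1 days

Logistic growth is fastest at N = K/2 = 277100.
A = (K − N₀)/N₀ = 27.276. Set K/(1 + A·e^(−rt)) = K/2 → A·e^(−rt) = 1.
e^(−0.235t) = 1/27.276 = 0.0366629, so t = ln(27.276)/0.235 = 3.306/0.235 = 14.068.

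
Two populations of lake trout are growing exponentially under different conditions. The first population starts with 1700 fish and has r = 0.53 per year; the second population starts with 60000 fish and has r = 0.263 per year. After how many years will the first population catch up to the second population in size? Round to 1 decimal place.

Set 1700·e^(0.53t) = 60000·e^(0.263t).
e^((0.53 − 0.263)t) = 60000/1700 → e^(0.267·t) = 35.294.
0.267·t = ln(35.294) = 3.5637, so t = 3.5637/0.267 = 13.347.

13.3 years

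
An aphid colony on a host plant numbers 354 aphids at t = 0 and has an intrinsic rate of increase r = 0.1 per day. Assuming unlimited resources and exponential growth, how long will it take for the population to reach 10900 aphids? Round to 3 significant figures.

Set N₀·e^(rt) = 10900: e^(0.1·t) = 10900/354 = 30.791.
0.1·t = ln(30.791) = 3.4272, so t = 3.4272/0.1 = 34.272.

34.3 days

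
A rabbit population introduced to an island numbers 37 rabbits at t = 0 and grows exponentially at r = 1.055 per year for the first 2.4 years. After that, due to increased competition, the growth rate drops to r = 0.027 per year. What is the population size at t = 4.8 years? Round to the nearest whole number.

497 rabbits

Phase 1: N(2.4) = 37·e^(1.055×2.4) = 37·e^2.532 = 465.41.
Phase 2 runs for 4.8 − 2.4 = 2.4 years at r = 0.027.
N(4.8) = 465.41·e^(0.027×2.4) = 465.41·e^0.0648 = 496.567.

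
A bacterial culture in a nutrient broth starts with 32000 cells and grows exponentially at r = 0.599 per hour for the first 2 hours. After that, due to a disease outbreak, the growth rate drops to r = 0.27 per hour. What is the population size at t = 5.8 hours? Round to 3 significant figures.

Phase 1: N(2) = 32000·e^(0.599×2) = 32000·e^1.198 = 106031.
Phase 2 runs for 5.8 − 2 = 3.8 hours at r = 0.27.
N(5.8) = 106031·e^(0.27×3.8) = 106031·e^1.026 = 295815.

296000 cells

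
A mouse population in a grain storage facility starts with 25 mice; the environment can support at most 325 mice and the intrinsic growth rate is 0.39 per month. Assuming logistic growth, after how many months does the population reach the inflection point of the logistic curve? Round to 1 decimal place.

6.4 months

Logistic growth is fastest at N = K/2 = 162.5.
A = (K − N₀)/N₀ = 12. Set K/(1 + A·e^(−rt)) = K/2 → A·e^(−rt) = 1.
e^(−0.39t) = 1/12 = 0.0833333, so t = ln(12)/0.39 = 2.4849/0.39 = 6.3716.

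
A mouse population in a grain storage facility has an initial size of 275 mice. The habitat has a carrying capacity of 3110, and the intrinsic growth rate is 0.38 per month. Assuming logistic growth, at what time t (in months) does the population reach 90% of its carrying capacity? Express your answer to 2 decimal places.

11.92 months

A = (K − N₀)/N₀ = (3110 − 275)/275 = 10.309.
Solve 3110/(1 + 10.309·e^(−0.38t)) = 2799: 1 + 10.309·e^(−0.38t) = 1.1111, so e^(−0.38t) = 0.010778.
−0.38·t = ln(0.010778) = -4.5303, so t = 4.5303/0.38 = 11.922.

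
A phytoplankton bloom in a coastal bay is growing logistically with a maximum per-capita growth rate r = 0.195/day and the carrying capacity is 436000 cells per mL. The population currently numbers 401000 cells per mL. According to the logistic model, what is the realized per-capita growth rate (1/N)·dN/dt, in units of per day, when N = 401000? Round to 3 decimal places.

0.016 per day

(1/N)·dN/dt = r(1 − N/K) = 0.195 × (1 − 401000/436000).
= 0.195 × 0.080275 = 0.015654.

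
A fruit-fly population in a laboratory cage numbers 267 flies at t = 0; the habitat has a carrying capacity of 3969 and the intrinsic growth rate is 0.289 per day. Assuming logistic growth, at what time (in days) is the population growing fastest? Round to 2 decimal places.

Logistic growth is fastest at N = K/2 = 1984.5.
A = (K − N₀)/N₀ = 13.865. Set K/(1 + A·e^(−rt)) = K/2 → A·e^(−rt) = 1.
e^(−0.289t) = 1/13.865 = 0.0721232, so t = ln(13.865)/0.289 = 2.6294/0.289 = 9.0982.

9.10 days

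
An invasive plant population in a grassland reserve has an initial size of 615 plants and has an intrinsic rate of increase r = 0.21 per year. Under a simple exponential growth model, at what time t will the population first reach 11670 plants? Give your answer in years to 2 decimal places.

14.02 years

Set N₀·e^(rt) = 11670: e^(0.21·t) = 11670/615 = 18.976.
0.21·t = ln(18.976) = 2.9432, so t = 2.9432/0.21 = 14.015.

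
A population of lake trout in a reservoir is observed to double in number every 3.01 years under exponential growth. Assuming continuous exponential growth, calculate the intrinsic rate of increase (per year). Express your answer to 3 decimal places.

r = ln(2)/t_d = 0.6931/3.01 = 0.23028.

0.230 per year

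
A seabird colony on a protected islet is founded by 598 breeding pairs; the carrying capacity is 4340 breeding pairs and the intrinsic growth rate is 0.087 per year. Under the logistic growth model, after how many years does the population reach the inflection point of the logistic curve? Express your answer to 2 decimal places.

21.08 years

Logistic growth is fastest at N = K/2 = 2170.
A = (K − N₀)/N₀ = 6.2575. Set K/(1 + A·e^(−rt)) = K/2 → A·e^(−rt) = 1.
e^(−0.087t) = 1/6.2575 = 0.159808, so t = ln(6.2575)/0.087 = 1.8338/0.087 = 21.078.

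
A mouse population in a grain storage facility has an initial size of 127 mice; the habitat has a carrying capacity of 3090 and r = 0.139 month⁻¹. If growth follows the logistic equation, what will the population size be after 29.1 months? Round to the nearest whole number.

2194 mice

A = (K − N₀)/N₀ = (3090 − 127)/127 = 23.331.
N(t) = K/(1 + A·e^(−rt)) = 3090/(1 + 23.331×e^(−0.139×29.1)).
e^(−4.045) = 0.017511; denominator = 1 + 23.331×0.017511 = 1.4086.
N = 3090/1.4086 = 2193.74.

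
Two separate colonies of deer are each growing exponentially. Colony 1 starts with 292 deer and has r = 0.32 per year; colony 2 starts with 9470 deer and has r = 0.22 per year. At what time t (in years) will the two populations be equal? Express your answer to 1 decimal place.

34.8 years

Set 292·e^(0.32t) = 9470·e^(0.22t).
e^((0.32 − 0.22)t) = 9470/292 → e^(0.1·t) = 32.432.
0.1·t = ln(32.432) = 3.4791, so t = 3.4791/0.1 = 34.791.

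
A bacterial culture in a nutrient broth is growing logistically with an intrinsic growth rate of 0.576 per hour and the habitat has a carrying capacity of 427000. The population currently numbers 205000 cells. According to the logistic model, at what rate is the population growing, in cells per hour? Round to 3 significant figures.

61400 cells per hour

dN/dt = rN(1 − N/K) = 0.576 × 205000 × (1 − 205000/427000).
1 − 205000/427000 = 0.51991; dN/dt = 0.576 × 205000 × 0.51991 = 61391.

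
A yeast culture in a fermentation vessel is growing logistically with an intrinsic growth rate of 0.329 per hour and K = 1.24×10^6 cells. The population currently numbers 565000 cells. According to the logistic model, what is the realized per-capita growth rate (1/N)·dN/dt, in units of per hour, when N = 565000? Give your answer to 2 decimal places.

0.18 per hour

(1/N)·dN/dt = r(1 − N/K) = 0.329 × (1 − 565000/1.24×10^6).
= 0.329 × 0.54435 = 0.17909.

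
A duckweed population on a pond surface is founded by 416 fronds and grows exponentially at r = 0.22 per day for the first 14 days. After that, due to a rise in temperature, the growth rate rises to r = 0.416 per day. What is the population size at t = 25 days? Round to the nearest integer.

879128 fronds

Phase 1: N(14) = 416·e^(0.22×14) = 416·e^3.08 = 9051.5.
Phase 2 runs for 25 − 14 = 11 days at r = 0.416.
N(25) = 9051.5·e^(0.416×11) = 9051.5·e^4.576 = 879128.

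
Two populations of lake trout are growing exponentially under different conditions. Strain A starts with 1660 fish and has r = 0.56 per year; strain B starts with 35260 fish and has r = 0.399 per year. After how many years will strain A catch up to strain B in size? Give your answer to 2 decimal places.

18.98 years

Set 1660·e^(0.56t) = 35260·e^(0.399t).
e^((0.56 − 0.399)t) = 35260/1660 → e^(0.161·t) = 21.241.
0.161·t = ln(21.241) = 3.0559, so t = 3.0559/0.161 = 18.981.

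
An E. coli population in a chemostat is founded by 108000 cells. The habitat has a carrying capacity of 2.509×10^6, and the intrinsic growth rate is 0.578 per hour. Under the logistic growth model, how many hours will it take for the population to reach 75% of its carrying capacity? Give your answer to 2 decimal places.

7.27 hours

A = (K − N₀)/N₀ = (2.509×10^6 − 108000)/108000 = 22.231.
Solve 2.509×10^6/(1 + 22.231·e^(−0.578t)) = 1.88175×10^6: 1 + 22.231·e^(−0.578t) = 1.3333, so e^(−0.578t) = 0.0149938.
−0.578·t = ln(0.0149938) = -4.2001, so t = 4.2001/0.578 = 7.2666.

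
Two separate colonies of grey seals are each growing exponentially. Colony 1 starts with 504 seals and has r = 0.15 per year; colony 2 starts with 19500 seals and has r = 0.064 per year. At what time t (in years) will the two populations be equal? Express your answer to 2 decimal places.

Set 504·e^(0.15t) = 19500·e^(0.064t).
e^((0.15 − 0.064)t) = 19500/504 → e^(0.086·t) = 38.69.
0.086·t = ln(38.69) = 3.6556, so t = 3.6556/0.086 = 42.507.

42.51 years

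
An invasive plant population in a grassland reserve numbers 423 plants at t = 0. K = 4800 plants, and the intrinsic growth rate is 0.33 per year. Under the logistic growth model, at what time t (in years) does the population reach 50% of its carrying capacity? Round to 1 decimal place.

7.1 years

A = (K − N₀)/N₀ = (4800 − 423)/423 = 10.348.
Solve 4800/(1 + 10.348·e^(−0.33t)) = 2400: 1 + 10.348·e^(−0.33t) = 2, so e^(−0.33t) = 0.0966415.
−0.33·t = ln(0.0966415) = -2.3367, so t = 2.3367/0.33 = 7.0811.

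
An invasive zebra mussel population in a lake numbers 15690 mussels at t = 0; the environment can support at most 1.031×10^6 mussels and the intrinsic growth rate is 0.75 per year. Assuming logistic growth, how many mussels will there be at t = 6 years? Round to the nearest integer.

A = (K − N₀)/N₀ = (1.031×10^6 − 15690)/15690 = 64.711.
N(t) = K/(1 + A·e^(−rt)) = 1.031×10^6/(1 + 64.711×e^(−0.75×6)).
e^(−4.5) = 0.011109; denominator = 1 + 64.711×0.011109 = 1.7189.
N = 1.031×10^6/1.7189 = 599813.

599813 mussels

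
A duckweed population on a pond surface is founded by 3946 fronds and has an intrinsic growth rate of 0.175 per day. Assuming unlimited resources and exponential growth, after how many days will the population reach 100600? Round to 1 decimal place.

18.5 days

Set N₀·e^(rt) = 100600: e^(0.175·t) = 100600/3946 = 25.494.
0.175·t = ln(25.494) = 3.2384, so t = 3.2384/0.175 = 18.505.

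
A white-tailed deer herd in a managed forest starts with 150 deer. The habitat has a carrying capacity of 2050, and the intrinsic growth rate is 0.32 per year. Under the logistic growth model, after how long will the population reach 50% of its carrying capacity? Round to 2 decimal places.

7.93 years

A = (K − N₀)/N₀ = (2050 − 150)/150 = 12.667.
Solve 2050/(1 + 12.667·e^(−0.32t)) = 1025: 1 + 12.667·e^(−0.32t) = 2, so e^(−0.32t) = 0.0789474.
−0.32·t = ln(0.0789474) = -2.539, so t = 2.539/0.32 = 7.9343.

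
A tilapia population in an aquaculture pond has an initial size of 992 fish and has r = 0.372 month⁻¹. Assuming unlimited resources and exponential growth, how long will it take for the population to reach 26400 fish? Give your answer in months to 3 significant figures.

8.82 months

Set N₀·e^(rt) = 26400: e^(0.372·t) = 26400/992 = 26.613.
0.372·t = ln(26.613) = 3.2814, so t = 3.2814/0.372 = 8.821.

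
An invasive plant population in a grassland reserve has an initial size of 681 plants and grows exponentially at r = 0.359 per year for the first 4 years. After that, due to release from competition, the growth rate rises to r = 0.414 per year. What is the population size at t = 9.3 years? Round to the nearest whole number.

25688 plants

Phase 1: N(4) = 681·e^(0.359×4) = 681·e^1.436 = 2862.82.
Phase 2 runs for 9.3 − 4 = 5.3 years at r = 0.414.
N(9.3) = 2862.82·e^(0.414×5.3) = 2862.82·e^2.194 = 25687.6.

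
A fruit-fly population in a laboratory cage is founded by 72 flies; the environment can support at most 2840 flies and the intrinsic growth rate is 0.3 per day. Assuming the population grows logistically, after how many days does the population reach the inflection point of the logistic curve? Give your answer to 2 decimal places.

Logistic growth is fastest at N = K/2 = 1420.
A = (K − N₀)/N₀ = 38.444. Set K/(1 + A·e^(−rt)) = K/2 → A·e^(−rt) = 1.
e^(−0.3t) = 1/38.444 = 0.0260116, so t = ln(38.444)/0.3 = 3.6492/0.3 = 12.164.

12.16 days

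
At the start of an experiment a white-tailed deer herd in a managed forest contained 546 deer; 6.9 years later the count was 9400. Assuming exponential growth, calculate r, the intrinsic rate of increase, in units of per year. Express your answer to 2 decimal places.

0.41 per year

From N(t) = N₀·e^(rt): e^(r·6.9) = 9400/546 = 17.216.
r·6.9 = ln(17.216) = 2.8458, so r = 2.8458/6.9 = 0.41244.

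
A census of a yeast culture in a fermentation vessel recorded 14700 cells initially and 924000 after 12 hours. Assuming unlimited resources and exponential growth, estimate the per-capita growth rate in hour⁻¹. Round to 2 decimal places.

From N(t) = N₀·e^(rt): e^(r·12) = 924000/14700 = 62.857.
r·12 = ln(62.857) = 4.1409, so r = 4.1409/12 = 0.34507.

0.35 per hour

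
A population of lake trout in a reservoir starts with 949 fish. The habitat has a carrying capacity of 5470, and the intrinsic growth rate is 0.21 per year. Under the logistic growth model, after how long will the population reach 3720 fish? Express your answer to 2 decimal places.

11.02 years

A = (K − N₀)/N₀ = (5470 − 949)/949 = 4.764.
Solve 5470/(1 + 4.764·e^(−0.21t)) = 3720: 1 + 4.764·e^(−0.21t) = 1.4704, so e^(−0.21t) = 0.0987477.
−0.21·t = ln(0.0987477) = -2.3152, so t = 2.3152/0.21 = 11.025.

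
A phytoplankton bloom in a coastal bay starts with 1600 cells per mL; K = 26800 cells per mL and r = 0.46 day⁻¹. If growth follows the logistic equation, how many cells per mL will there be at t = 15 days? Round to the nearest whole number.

26381 cells per mL

A = (K − N₀)/N₀ = (26800 − 1600)/1600 = 15.75.
N(t) = K/(1 + A·e^(−rt)) = 26800/(1 + 15.75×e^(−0.46×15)).
e^(−6.9) = 0.0010078; denominator = 1 + 15.75×0.0010078 = 1.0159.
N = 26800/1.0159 = 26381.3.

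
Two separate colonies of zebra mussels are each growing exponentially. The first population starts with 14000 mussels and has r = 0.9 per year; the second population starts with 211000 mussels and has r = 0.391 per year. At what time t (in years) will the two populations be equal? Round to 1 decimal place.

5.3 years

Set 14000·e^(0.9t) = 211000·e^(0.391t).
e^((0.9 − 0.391)t) = 211000/14000 → e^(0.509·t) = 15.071.
0.509·t = ln(15.071) = 2.7128, so t = 2.7128/0.509 = 5.3297.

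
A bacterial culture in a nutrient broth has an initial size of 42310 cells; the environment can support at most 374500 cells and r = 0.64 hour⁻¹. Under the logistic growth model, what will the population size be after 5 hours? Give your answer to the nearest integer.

283704 cells

A = (K − N₀)/N₀ = (374500 − 42310)/42310 = 7.8513.
N(t) = K/(1 + A·e^(−rt)) = 374500/(1 + 7.8513×e^(−0.64×5)).
e^(−3.2) = 0.040762; denominator = 1 + 7.8513×0.040762 = 1.32.
N = 374500/1.32 = 283704.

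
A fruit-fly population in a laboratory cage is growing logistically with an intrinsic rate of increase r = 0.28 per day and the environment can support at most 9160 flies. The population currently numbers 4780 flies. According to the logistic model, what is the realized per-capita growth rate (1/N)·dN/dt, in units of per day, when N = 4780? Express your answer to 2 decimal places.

(1/N)·dN/dt = r(1 − N/K) = 0.28 × (1 − 4780/9160).
= 0.28 × 0.47817 = 0.13389.

0.13 per day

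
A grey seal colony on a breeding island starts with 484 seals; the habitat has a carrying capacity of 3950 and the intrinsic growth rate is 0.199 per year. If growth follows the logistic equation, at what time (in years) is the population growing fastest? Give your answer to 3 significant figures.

Logistic growth is fastest at N = K/2 = 1975.
A = (K − N₀)/N₀ = 7.1612. Set K/(1 + A·e^(−rt)) = K/2 → A·e^(−rt) = 1.
e^(−0.199t) = 1/7.1612 = 0.139642, so t = ln(7.1612)/0.199 = 1.9687/0.199 = 9.8928.

9.89 years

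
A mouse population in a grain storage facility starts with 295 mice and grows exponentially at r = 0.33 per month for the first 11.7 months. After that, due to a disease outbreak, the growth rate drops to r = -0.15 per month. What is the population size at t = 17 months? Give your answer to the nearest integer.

Phase 1: N(11.7) = 295·e^(0.33×11.7) = 295·e^3.861 = 14016.3.
Phase 2 runs for 17 − 11.7 = 5.3 months at r = -0.15.
N(17) = 14016.3·e^(-0.15×5.3) = 14016.3·e^-0.795 = 6329.49.

6329 mice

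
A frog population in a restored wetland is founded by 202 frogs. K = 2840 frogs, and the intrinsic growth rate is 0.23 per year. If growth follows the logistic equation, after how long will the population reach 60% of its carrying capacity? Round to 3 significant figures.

12.9 years

A = (K − N₀)/N₀ = (2840 − 202)/202 = 13.059.
Solve 2840/(1 + 13.059·e^(−0.23t)) = 1704: 1 + 13.059·e^(−0.23t) = 1.6667, so e^(−0.23t) = 0.0510488.
−0.23·t = ln(0.0510488) = -2.975, so t = 2.975/0.23 = 12.935.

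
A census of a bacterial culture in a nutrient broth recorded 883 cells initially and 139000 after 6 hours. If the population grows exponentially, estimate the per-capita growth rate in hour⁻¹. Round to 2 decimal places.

0.84 per hour

From N(t) = N₀·e^(rt): e^(r·6) = 139000/883 = 157.42.
r·6 = ln(157.42) = 5.0589, so r = 5.0589/6 = 0.84315.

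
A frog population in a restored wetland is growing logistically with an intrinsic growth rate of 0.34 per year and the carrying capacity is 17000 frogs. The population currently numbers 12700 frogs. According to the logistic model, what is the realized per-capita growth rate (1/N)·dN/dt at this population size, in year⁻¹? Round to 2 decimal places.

0.09 per year

(1/N)·dN/dt = r(1 − N/K) = 0.34 × (1 − 12700/17000).
= 0.34 × 0.25294 = 0.086.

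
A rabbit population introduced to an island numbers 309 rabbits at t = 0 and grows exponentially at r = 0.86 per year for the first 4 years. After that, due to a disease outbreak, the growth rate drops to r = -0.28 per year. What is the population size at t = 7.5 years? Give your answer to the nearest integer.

3617 rabbits

Phase 1: N(4) = 309·e^(0.86×4) = 309·e^3.44 = 9636.77.
Phase 2 runs for 7.5 − 4 = 3.5 years at r = -0.28.
N(7.5) = 9636.77·e^(-0.28×3.5) = 9636.77·e^-0.98 = 3616.79.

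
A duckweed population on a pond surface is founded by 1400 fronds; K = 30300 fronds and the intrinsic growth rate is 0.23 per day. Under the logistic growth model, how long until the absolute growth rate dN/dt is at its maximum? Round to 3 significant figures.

Logistic growth is fastest at N = K/2 = 15150.
A = (K − N₀)/N₀ = 20.643. Set K/(1 + A·e^(−rt)) = K/2 → A·e^(−rt) = 1.
e^(−0.23t) = 1/20.643 = 0.0484429, so t = ln(20.643)/0.23 = 3.0274/0.23 = 13.162.

13.2 days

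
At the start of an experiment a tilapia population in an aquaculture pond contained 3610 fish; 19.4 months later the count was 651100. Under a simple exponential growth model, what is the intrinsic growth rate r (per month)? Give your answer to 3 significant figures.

From N(t) = N₀·e^(rt): e^(r·19.4) = 651100/3610 = 180.36.
r·19.4 = ln(180.36) = 5.195, so r = 5.195/19.4 = 0.26778.

0.268 per month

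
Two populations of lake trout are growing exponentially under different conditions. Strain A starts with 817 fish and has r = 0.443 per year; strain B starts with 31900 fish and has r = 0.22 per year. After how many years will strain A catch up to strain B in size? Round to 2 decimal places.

16.43 years

Set 817·e^(0.443t) = 31900·e^(0.22t).
e^((0.443 − 0.22)t) = 31900/817 → e^(0.223·t) = 39.045.
0.223·t = ln(39.045) = 3.6647, so t = 3.6647/0.223 = 16.434.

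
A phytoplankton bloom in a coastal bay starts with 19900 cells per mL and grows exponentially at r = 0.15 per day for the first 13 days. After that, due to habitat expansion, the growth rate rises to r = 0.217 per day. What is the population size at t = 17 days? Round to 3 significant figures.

Phase 1: N(13) = 19900·e^(0.15×13) = 19900·e^1.95 = 139871.
Phase 2 runs for 17 − 13 = 4 days at r = 0.217.
N(17) = 139871·e^(0.217×4) = 139871·e^0.868 = 333192.

333000 cells per mL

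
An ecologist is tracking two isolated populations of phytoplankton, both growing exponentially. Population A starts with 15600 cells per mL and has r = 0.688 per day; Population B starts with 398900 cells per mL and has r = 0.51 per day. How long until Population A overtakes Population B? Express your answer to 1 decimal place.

Set 15600·e^(0.688t) = 398900·e^(0.51t).
e^((0.688 − 0.51)t) = 398900/15600 → e^(0.178·t) = 25.571.
0.178·t = ln(25.571) = 3.2414, so t = 3.2414/0.178 = 18.21.

18.2 days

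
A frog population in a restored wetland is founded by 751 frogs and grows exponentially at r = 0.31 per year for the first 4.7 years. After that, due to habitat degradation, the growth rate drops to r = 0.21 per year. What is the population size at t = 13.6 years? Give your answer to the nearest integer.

Phase 1: N(4.7) = 751·e^(0.31×4.7) = 751·e^1.457 = 3224.09.
Phase 2 runs for 13.6 − 4.7 = 8.9 years at r = 0.21.
N(13.6) = 3224.09·e^(0.21×8.9) = 3224.09·e^1.869 = 20897.9.

20898 frogs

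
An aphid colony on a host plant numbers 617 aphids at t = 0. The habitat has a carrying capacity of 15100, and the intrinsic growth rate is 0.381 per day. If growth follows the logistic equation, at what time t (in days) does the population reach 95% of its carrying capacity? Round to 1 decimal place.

16.0 days

A = (K − N₀)/N₀ = (15100 − 617)/617 = 23.473.
Solve 15100/(1 + 23.473·e^(−0.381t)) = 14345: 1 + 23.473·e^(−0.381t) = 1.0526, so e^(−0.381t) = 0.00224219.
−0.381·t = ln(0.00224219) = -6.1003, so t = 6.1003/0.381 = 16.011.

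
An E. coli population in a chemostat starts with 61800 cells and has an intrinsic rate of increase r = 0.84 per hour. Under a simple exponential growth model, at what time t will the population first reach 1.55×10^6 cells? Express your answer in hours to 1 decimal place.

Set N₀·e^(rt) = 1.55×10^6: e^(0.84·t) = 1.55×10^6/61800 = 25.081.
0.84·t = ln(25.081) = 3.2221, so t = 3.2221/0.84 = 3.8358.

3.8 hours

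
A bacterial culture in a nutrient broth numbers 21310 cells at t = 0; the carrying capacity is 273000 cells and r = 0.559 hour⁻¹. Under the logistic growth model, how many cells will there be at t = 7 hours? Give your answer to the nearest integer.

A = (K − N₀)/N₀ = (273000 − 21310)/21310 = 11.811.
N(t) = K/(1 + A·e^(−rt)) = 273000/(1 + 11.811×e^(−0.559×7)).
e^(−3.913) = 0.01998; denominator = 1 + 11.811×0.01998 = 1.236.
N = 273000/1.236 = 220876.

220876 cells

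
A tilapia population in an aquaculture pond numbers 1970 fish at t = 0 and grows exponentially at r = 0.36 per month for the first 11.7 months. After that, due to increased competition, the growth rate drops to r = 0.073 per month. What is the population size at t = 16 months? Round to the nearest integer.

Phase 1: N(11.7) = 1970·e^(0.36×11.7) = 1970·e^4.212 = 132958.
Phase 2 runs for 16 − 11.7 = 4.3 months at r = 0.073.
N(16) = 132958·e^(0.073×4.3) = 132958·e^0.3139 = 181987.

181987 fish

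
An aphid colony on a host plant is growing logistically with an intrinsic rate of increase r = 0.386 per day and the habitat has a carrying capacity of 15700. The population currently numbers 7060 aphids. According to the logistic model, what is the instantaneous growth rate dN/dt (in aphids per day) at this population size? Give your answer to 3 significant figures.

1500 aphids per day

dN/dt = rN(1 − N/K) = 0.386 × 7060 × (1 − 7060/15700).
1 − 7060/15700 = 0.55032; dN/dt = 0.386 × 7060 × 0.55032 = 1499.7.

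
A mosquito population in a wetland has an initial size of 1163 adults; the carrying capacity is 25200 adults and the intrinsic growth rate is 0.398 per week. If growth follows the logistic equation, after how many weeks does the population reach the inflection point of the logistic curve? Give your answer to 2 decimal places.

Logistic growth is fastest at N = K/2 = 12600.
A = (K − N₀)/N₀ = 20.668. Set K/(1 + A·e^(−rt)) = K/2 → A·e^(−rt) = 1.
e^(−0.398t) = 1/20.668 = 0.0483837, so t = ln(20.668)/0.398 = 3.0286/0.398 = 7.6095.

7.61 weeks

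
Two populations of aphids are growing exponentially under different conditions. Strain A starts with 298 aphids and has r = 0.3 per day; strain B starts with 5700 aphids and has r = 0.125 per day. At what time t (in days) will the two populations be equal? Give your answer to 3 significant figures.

16.9 days

Set 298·e^(0.3t) = 5700·e^(0.125t).
e^((0.3 − 0.125)t) = 5700/298 → e^(0.175·t) = 19.128.
0.175·t = ln(19.128) = 2.9511, so t = 2.9511/0.175 = 16.864.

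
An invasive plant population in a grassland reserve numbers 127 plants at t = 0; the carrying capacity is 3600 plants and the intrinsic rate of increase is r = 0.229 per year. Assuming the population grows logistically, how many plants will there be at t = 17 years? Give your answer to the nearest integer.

A = (K − N₀)/N₀ = (3600 − 127)/127 = 27.346.
N(t) = K/(1 + A·e^(−rt)) = 3600/(1 + 27.346×e^(−0.229×17)).
e^(−3.893) = 0.020384; denominator = 1 + 27.346×0.020384 = 1.5574.
N = 3600/1.5574 = 2311.5.

2311 plants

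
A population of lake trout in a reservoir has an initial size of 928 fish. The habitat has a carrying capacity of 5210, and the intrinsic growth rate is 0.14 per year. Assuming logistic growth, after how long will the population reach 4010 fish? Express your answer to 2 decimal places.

A = (K − N₀)/N₀ = (5210 − 928)/928 = 4.6142.
Solve 5210/(1 + 4.6142·e^(−0.14t)) = 4010: 1 + 4.6142·e^(−0.14t) = 1.2993, so e^(−0.14t) = 0.0648542.
−0.14·t = ln(0.0648542) = -2.7356, so t = 2.7356/0.14 = 19.54.

19.54 years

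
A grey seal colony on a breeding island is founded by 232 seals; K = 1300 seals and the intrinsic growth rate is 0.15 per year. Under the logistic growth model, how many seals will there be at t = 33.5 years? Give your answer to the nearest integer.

A = (K − N₀)/N₀ = (1300 − 232)/232 = 4.6034.
N(t) = K/(1 + A·e^(−rt)) = 1300/(1 + 4.6034×e^(−0.15×33.5)).
e^(−5.025) = 0.0065716; denominator = 1 + 4.6034×0.0065716 = 1.0303.
N = 1300/1.0303 = 1261.83.

1262 seals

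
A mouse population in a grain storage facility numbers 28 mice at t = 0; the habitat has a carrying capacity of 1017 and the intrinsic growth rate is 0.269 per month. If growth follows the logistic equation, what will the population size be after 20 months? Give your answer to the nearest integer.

875 mice

A = (K − N₀)/N₀ = (1017 − 28)/28 = 35.321.
N(t) = K/(1 + A·e^(−rt)) = 1017/(1 + 35.321×e^(−0.269×20)).
e^(−5.38) = 0.0046078; denominator = 1 + 35.321×0.0046078 = 1.1628.
N = 1017/1.1628 = 874.647.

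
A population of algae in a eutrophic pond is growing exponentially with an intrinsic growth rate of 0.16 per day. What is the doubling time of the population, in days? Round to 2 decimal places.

Doubling time t_d = ln(2)/r = 0.6931/0.16 = 4.3322.

4.33 days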